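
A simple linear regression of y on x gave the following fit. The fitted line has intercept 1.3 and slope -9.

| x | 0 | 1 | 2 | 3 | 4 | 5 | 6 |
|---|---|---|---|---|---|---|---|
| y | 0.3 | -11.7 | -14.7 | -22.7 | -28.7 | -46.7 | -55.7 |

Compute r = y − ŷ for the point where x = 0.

ŷ = 1.3 − 9·0 = 1.3
r = 0.3 − 1.3 = -1

r = -1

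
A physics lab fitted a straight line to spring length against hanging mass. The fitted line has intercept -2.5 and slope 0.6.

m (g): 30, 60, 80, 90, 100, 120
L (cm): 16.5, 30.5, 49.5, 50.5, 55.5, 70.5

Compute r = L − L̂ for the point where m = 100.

L̂ = -2.5 + 0.6·100 = 57.5
r = 55.5 − 57.5 = -2

r = -2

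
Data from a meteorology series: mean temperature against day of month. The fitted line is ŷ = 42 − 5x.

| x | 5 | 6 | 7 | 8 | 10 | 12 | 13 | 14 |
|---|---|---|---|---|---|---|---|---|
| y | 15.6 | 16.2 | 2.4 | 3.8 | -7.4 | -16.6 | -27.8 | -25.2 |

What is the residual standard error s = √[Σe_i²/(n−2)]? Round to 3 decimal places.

s = 3.587

x=5: ŷ = 42 − 5·5 = 17; e = 15.6 − 17 = -1.4
x=6: ŷ = 42 − 5·6 = 12; e = 16.2 − 12 = 4.2
x=7: ŷ = 42 − 5·7 = 7; e = 2.4 − 7 = -4.6
x=8: ŷ = 42 − 5·8 = 2; e = 3.8 − 2 = 1.8
x=10: ŷ = 42 − 5·10 = -8; e = -7.4 − (-8) = 0.6
x=12: ŷ = 42 − 5·12 = -18; e = -16.6 − (-18) = 1.4
x=13: ŷ = 42 − 5·13 = -23; e = -27.8 − (-23) = -4.8
x=14: ŷ = 42 − 5·14 = -28; e = -25.2 − (-28) = 2.8
SSE = 1.96 + 17.64 + 21.16 + 3.24 + 0.36 + 1.96 + 23.04 + 7.84 = 77.2
s = √(77.2/6) = √12.8667 ≈ 3.587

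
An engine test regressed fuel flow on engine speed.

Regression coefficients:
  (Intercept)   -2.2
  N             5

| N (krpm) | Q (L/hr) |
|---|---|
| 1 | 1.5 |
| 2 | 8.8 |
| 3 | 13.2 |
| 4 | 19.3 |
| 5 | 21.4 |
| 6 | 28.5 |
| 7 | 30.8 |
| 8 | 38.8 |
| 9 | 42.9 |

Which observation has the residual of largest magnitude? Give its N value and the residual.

N = 7, e = -2

N=1: Q̂ = -2.2 + 5·1 = 2.8; e = 1.5 − 2.8 = -1.3
N=2: Q̂ = -2.2 + 5·2 = 7.8; e = 8.8 − 7.8 = 1
N=3: Q̂ = -2.2 + 5·3 = 12.8; e = 13.2 − 12.8 = 0.4
N=4: Q̂ = -2.2 + 5·4 = 17.8; e = 19.3 − 17.8 = 1.5
N=5: Q̂ = -2.2 + 5·5 = 22.8; e = 21.4 − 22.8 = -1.4
N=6: Q̂ = -2.2 + 5·6 = 27.8; e = 28.5 − 27.8 = 0.7
N=7: Q̂ = -2.2 + 5·7 = 32.8; e = 30.8 − 32.8 = -2
N=8: Q̂ = -2.2 + 5·8 = 37.8; e = 38.8 − 37.8 = 1
N=9: Q̂ = -2.2 + 5·9 = 42.8; e = 42.9 − 42.8 = 0.1
Largest |e| is 2 at N = 7, residual -2.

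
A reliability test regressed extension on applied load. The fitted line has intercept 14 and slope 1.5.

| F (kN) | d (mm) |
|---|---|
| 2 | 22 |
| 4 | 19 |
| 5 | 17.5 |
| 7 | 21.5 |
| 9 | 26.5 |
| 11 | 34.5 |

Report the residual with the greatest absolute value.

e = 5

F=2: d̂ = 14 + 1.5·2 = 17; e = 22 − 17 = 5
F=4: d̂ = 14 + 1.5·4 = 20; e = 19 − 20 = -1
F=5: d̂ = 14 + 1.5·5 = 21.5; e = 17.5 − 21.5 = -4
F=7: d̂ = 14 + 1.5·7 = 24.5; e = 21.5 − 24.5 = -3
F=9: d̂ = 14 + 1.5·9 = 27.5; e = 26.5 − 27.5 = -1
F=11: d̂ = 14 + 1.5·11 = 30.5; e = 34.5 − 30.5 = 4
Largest |e| is 5 at F = 2, residual 5.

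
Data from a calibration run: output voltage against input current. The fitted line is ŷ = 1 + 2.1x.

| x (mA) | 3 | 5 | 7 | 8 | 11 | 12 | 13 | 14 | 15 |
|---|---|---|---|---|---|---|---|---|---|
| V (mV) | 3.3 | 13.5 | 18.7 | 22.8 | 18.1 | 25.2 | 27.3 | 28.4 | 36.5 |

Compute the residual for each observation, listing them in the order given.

-4, 2, 3, 5, -6, -1, -1, -2, 4

x=3: ŷ = 1 + 2.1·3 = 7.3; r = 3.3 − 7.3 = -4
x=5: ŷ = 1 + 2.1·5 = 11.5; r = 13.5 − 11.5 = 2
x=7: ŷ = 1 + 2.1·7 = 15.7; r = 18.7 − 15.7 = 3
x=8: ŷ = 1 + 2.1·8 = 17.8; r = 22.8 − 17.8 = 5
x=11: ŷ = 1 + 2.1·11 = 24.1; r = 18.1 − 24.1 = -6
x=12: ŷ = 1 + 2.1·12 = 26.2; r = 25.2 − 26.2 = -1
x=13: ŷ = 1 + 2.1·13 = 28.3; r = 27.3 − 28.3 = -1
x=14: ŷ = 1 + 2.1·14 = 30.4; r = 28.4 − 30.4 = -2
x=15: ŷ = 1 + 2.1·15 = 32.5; r = 36.5 − 32.5 = 4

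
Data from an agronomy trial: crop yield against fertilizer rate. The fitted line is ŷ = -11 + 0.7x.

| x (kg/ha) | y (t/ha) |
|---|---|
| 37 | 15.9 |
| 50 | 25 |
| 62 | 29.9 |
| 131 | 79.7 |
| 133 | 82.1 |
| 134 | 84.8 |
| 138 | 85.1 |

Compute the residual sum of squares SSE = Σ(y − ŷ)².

SSE = 13.5

x=37: ŷ = -11 + 0.7·37 = 14.9; r = 15.9 − 14.9 = 1
x=50: ŷ = -11 + 0.7·50 = 24; r = 25 − 24 = 1
x=62: ŷ = -11 + 0.7·62 = 32.4; r = 29.9 − 32.4 = -2.5
x=131: ŷ = -11 + 0.7·131 = 80.7; r = 79.7 − 80.7 = -1
x=133: ŷ = -11 + 0.7·133 = 82.1; r = 82.1 − 82.1 = 0
x=134: ŷ = -11 + 0.7·134 = 82.8; r = 84.8 − 82.8 = 2
x=138: ŷ = -11 + 0.7·138 = 85.6; r = 85.1 − 85.6 = -0.5
SSE = 1 + 1 + 6.25 + 1 + 0 + 4 + 0.25 = 13.5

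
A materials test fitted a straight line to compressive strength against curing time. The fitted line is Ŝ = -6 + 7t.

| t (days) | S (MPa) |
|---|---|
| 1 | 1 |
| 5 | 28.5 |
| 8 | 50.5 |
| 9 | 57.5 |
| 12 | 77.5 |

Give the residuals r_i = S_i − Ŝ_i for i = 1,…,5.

t=1: Ŝ = -6 + 7·1 = 1; r = 1 − 1 = 0
t=5: Ŝ = -6 + 7·5 = 29; r = 28.5 − 29 = -0.5
t=8: Ŝ = -6 + 7·8 = 50; r = 50.5 − 50 = 0.5
t=9: Ŝ = -6 + 7·9 = 57; r = 57.5 − 57 = 0.5
t=12: Ŝ = -6 + 7·12 = 78; r = 77.5 − 78 = -0.5

0, -0.5, 0.5, 0.5, -0.5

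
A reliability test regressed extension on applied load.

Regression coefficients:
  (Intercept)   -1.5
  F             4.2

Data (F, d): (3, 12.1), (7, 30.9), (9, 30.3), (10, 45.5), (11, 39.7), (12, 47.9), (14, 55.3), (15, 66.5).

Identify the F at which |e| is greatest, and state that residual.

F=3: ŷ = -1.5 + 4.2·3 = 11.1; e = 12.1 − 11.1 = 1
F=7: ŷ = -1.5 + 4.2·7 = 27.9; e = 30.9 − 27.9 = 3
F=9: ŷ = -1.5 + 4.2·9 = 36.3; e = 30.3 − 36.3 = -6
F=10: ŷ = -1.5 + 4.2·10 = 40.5; e = 45.5 − 40.5 = 5
F=11: ŷ = -1.5 + 4.2·11 = 44.7; e = 39.7 − 44.7 = -5
F=12: ŷ = -1.5 + 4.2·12 = 48.9; e = 47.9 − 48.9 = -1
F=14: ŷ = -1.5 + 4.2·14 = 57.3; e = 55.3 − 57.3 = -2
F=15: ŷ = -1.5 + 4.2·15 = 61.5; e = 66.5 − 61.5 = 5
Largest |e| is 6 at F = 9, residual -6.

F = 9, e = -6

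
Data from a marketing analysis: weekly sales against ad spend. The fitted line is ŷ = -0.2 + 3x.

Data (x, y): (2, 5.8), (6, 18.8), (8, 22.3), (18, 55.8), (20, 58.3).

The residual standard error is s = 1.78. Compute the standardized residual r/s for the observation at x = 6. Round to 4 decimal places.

0.5618

ŷ = -0.2 + 3·6 = 17.8
r = 18.8 − 17.8 = 1
r/s = 1 / 1.78 = 0.5618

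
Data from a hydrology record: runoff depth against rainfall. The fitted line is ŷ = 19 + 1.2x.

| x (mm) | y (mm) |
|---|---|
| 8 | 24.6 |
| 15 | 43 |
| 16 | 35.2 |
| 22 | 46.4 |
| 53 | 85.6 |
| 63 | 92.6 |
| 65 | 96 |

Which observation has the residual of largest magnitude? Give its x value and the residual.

x = 15, e = 6

x=8: ŷ = 19 + 1.2·8 = 28.6; e = 24.6 − 28.6 = -4
x=15: ŷ = 19 + 1.2·15 = 37; e = 43 − 37 = 6
x=16: ŷ = 19 + 1.2·16 = 38.2; e = 35.2 − 38.2 = -3
x=22: ŷ = 19 + 1.2·22 = 45.4; e = 46.4 − 45.4 = 1
x=53: ŷ = 19 + 1.2·53 = 82.6; e = 85.6 − 82.6 = 3
x=63: ŷ = 19 + 1.2·63 = 94.6; e = 92.6 − 94.6 = -2
x=65: ŷ = 19 + 1.2·65 = 97; e = 96 − 97 = -1
Largest |e| is 6 at x = 15, residual 6.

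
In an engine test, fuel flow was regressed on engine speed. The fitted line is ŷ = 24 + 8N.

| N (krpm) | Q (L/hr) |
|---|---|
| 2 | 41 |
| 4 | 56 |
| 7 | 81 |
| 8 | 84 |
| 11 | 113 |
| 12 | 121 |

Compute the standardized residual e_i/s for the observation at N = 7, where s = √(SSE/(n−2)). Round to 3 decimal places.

N=2: ŷ = 24 + 8·2 = 40; e = 41 − 40 = 1
N=4: ŷ = 24 + 8·4 = 56; e = 56 − 56 = 0
N=7: ŷ = 24 + 8·7 = 80; e = 81 − 80 = 1
N=8: ŷ = 24 + 8·8 = 88; e = 84 − 88 = -4
N=11: ŷ = 24 + 8·11 = 112; e = 113 − 112 = 1
N=12: ŷ = 24 + 8·12 = 120; e = 121 − 120 = 1
SSE = 1 + 0 + 1 + 16 + 1 + 1 = 20
s = √(20/4) = 2.23607
e/s = 1 / 2.23607 = 0.447

0.447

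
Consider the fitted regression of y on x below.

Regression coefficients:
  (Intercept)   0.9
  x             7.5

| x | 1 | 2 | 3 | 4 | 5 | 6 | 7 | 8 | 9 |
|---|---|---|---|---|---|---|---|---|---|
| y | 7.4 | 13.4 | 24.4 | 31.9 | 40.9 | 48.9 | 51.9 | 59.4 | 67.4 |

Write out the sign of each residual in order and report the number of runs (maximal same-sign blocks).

x=1: ŷ = 0.9 + 7.5·1 = 8.4; r = 7.4 − 8.4 = -1
x=2: ŷ = 0.9 + 7.5·2 = 15.9; r = 13.4 − 15.9 = -2.5
x=3: ŷ = 0.9 + 7.5·3 = 23.4; r = 24.4 − 23.4 = 1
x=4: ŷ = 0.9 + 7.5·4 = 30.9; r = 31.9 − 30.9 = 1
x=5: ŷ = 0.9 + 7.5·5 = 38.4; r = 40.9 − 38.4 = 2.5
x=6: ŷ = 0.9 + 7.5·6 = 45.9; r = 48.9 − 45.9 = 3
x=7: ŷ = 0.9 + 7.5·7 = 53.4; r = 51.9 − 53.4 = -1.5
x=8: ŷ = 0.9 + 7.5·8 = 60.9; r = 59.4 − 60.9 = -1.5
x=9: ŷ = 0.9 + 7.5·9 = 68.4; r = 67.4 − 68.4 = -1
Signs: − − + + + + − − −
Runs: −×2, +×4, −×3 → 3

3 runs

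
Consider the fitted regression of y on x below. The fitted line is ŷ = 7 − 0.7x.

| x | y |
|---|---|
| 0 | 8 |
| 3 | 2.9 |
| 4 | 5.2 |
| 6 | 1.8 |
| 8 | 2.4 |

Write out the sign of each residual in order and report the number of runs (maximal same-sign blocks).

5 runs

x=0: ŷ = 7 − 0.7·0 = 7; r = 8 − 7 = 1
x=3: ŷ = 7 − 0.7·3 = 4.9; r = 2.9 − 4.9 = -2
x=4: ŷ = 7 − 0.7·4 = 4.2; r = 5.2 − 4.2 = 1
x=6: ŷ = 7 − 0.7·6 = 2.8; r = 1.8 − 2.8 = -1
x=8: ŷ = 7 − 0.7·8 = 1.4; r = 2.4 − 1.4 = 1
Signs: + − + − +
Runs: +×1, −×1, +×1, −×1, +×1 → 5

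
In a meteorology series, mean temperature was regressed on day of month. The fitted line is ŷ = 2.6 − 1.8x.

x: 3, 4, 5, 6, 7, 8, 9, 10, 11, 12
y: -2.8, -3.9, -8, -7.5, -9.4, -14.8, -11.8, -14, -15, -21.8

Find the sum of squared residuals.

x=3: ŷ = 2.6 − 1.8·3 = -2.8; e = -2.8 − (-2.8) = 0
x=4: ŷ = 2.6 − 1.8·4 = -4.6; e = -3.9 − (-4.6) = 0.7
x=5: ŷ = 2.6 − 1.8·5 = -6.4; e = -8 − (-6.4) = -1.6
x=6: ŷ = 2.6 − 1.8·6 = -8.2; e = -7.5 − (-8.2) = 0.7
x=7: ŷ = 2.6 − 1.8·7 = -10; e = -9.4 − (-10) = 0.6
x=8: ŷ = 2.6 − 1.8·8 = -11.8; e = -14.8 − (-11.8) = -3
x=9: ŷ = 2.6 − 1.8·9 = -13.6; e = -11.8 − (-13.6) = 1.8
x=10: ŷ = 2.6 − 1.8·10 = -15.4; e = -14 − (-15.4) = 1.4
x=11: ŷ = 2.6 − 1.8·11 = -17.2; e = -15 − (-17.2) = 2.2
x=12: ŷ = 2.6 − 1.8·12 = -19; e = -21.8 − (-19) = -2.8
SSE = 0 + 0.49 + 2.56 + 0.49 + 0.36 + 9 + 3.24 + 1.96 + 4.84 + 7.84 = 30.78

SSE = 30.78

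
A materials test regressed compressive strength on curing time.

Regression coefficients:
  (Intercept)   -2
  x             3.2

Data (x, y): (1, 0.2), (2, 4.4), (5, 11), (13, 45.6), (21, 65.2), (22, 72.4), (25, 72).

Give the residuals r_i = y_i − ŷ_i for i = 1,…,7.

-1, 0, -3, 6, 0, 4, -6

x=1: ŷ = -2 + 3.2·1 = 1.2; r = 0.2 − 1.2 = -1
x=2: ŷ = -2 + 3.2·2 = 4.4; r = 4.4 − 4.4 = 0
x=5: ŷ = -2 + 3.2·5 = 14; r = 11 − 14 = -3
x=13: ŷ = -2 + 3.2·13 = 39.6; r = 45.6 − 39.6 = 6
x=21: ŷ = -2 + 3.2·21 = 65.2; r = 65.2 − 65.2 = 0
x=22: ŷ = -2 + 3.2·22 = 68.4; r = 72.4 − 68.4 = 4
x=25: ŷ = -2 + 3.2·25 = 78; r = 72 − 78 = -6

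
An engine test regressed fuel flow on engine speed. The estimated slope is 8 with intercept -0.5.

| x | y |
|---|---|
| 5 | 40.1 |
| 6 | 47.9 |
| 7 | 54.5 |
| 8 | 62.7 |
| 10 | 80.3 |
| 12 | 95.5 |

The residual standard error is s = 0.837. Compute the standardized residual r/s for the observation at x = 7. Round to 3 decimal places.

ŷ = -0.5 + 8·7 = 55.5
r = 54.5 − 55.5 = -1
r/s = -1 / 0.837 = -1.195

-1.195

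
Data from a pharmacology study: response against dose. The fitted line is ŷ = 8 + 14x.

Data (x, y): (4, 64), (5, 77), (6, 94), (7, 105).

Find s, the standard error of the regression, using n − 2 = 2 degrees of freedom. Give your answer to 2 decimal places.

s = 1.73

x=4: ŷ = 8 + 14·4 = 64; r = 64 − 64 = 0
x=5: ŷ = 8 + 14·5 = 78; r = 77 − 78 = -1
x=6: ŷ = 8 + 14·6 = 92; r = 94 − 92 = 2
x=7: ŷ = 8 + 14·7 = 106; r = 105 − 106 = -1
SSE = 0 + 1 + 4 + 1 = 6
s = √(6/2) = √3 ≈ 1.73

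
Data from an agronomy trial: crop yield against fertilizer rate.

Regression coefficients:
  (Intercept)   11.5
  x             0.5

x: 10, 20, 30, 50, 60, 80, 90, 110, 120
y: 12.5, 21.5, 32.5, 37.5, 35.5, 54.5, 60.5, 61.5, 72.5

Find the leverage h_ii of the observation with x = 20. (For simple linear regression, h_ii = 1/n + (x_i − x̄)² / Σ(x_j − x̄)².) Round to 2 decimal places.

h = 0.26

x̄ = (10 + 20 + 30 + 50 + 60 + 80 + 90 + 110 + 120)/9 = 63.3333
Σ(x − x̄)² = 2844.44 + 1877.78 + 1111.11 + 177.778 + 11.1111 + 277.778 + 711.111 + 2177.78 + 3211.11 = 12400
h = 1/9 + (-43.3333)²/12400 = 0.111111 + 0.151434 = 0.26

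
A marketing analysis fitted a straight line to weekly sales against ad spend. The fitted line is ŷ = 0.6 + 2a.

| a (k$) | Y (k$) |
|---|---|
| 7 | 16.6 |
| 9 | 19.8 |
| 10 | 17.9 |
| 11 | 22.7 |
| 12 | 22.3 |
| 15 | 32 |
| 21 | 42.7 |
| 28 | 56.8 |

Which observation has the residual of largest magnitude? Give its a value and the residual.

a = 10, e = -2.7

a=7: ŷ = 0.6 + 2·7 = 14.6; e = 16.6 − 14.6 = 2
a=9: ŷ = 0.6 + 2·9 = 18.6; e = 19.8 − 18.6 = 1.2
a=10: ŷ = 0.6 + 2·10 = 20.6; e = 17.9 − 20.6 = -2.7
a=11: ŷ = 0.6 + 2·11 = 22.6; e = 22.7 − 22.6 = 0.1
a=12: ŷ = 0.6 + 2·12 = 24.6; e = 22.3 − 24.6 = -2.3
a=15: ŷ = 0.6 + 2·15 = 30.6; e = 32 − 30.6 = 1.4
a=21: ŷ = 0.6 + 2·21 = 42.6; e = 42.7 − 42.6 = 0.1
a=28: ŷ = 0.6 + 2·28 = 56.6; e = 56.8 − 56.6 = 0.2
Largest |e| is 2.7 at a = 10, residual -2.7.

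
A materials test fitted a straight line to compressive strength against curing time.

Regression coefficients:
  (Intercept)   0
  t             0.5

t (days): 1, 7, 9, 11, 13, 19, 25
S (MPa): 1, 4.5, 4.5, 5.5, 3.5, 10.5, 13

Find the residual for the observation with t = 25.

ŷ = 0.5·25 = 12.5
e = 13 − 12.5 = 0.5

e = 0.5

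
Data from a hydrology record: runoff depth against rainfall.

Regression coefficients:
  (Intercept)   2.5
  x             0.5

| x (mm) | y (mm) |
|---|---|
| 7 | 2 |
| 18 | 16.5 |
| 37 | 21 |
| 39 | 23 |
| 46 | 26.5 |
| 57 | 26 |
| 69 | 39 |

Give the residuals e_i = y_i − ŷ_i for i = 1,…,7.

x=7: ŷ = 2.5 + 0.5·7 = 6; e = 2 − 6 = -4
x=18: ŷ = 2.5 + 0.5·18 = 11.5; e = 16.5 − 11.5 = 5
x=37: ŷ = 2.5 + 0.5·37 = 21; e = 21 − 21 = 0
x=39: ŷ = 2.5 + 0.5·39 = 22; e = 23 − 22 = 1
x=46: ŷ = 2.5 + 0.5·46 = 25.5; e = 26.5 − 25.5 = 1
x=57: ŷ = 2.5 + 0.5·57 = 31; e = 26 − 31 = -5
x=69: ŷ = 2.5 + 0.5·69 = 37; e = 39 − 37 = 2

-4, 5, 0, 1, 1, -5, 2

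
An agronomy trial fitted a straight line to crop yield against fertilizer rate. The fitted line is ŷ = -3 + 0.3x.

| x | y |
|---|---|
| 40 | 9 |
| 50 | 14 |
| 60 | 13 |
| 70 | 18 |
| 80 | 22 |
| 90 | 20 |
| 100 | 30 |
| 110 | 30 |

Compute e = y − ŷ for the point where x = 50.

e = 2

ŷ = -3 + 0.3·50 = 12
e = 14 − 12 = 2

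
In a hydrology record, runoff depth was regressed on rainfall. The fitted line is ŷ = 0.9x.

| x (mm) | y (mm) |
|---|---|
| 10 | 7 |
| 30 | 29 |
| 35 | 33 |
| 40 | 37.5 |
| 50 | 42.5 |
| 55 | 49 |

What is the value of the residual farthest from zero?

e = -2.5

x=10: ŷ = 0.9·10 = 9; e = 7 − 9 = -2
x=30: ŷ = 0.9·30 = 27; e = 29 − 27 = 2
x=35: ŷ = 0.9·35 = 31.5; e = 33 − 31.5 = 1.5
x=40: ŷ = 0.9·40 = 36; e = 37.5 − 36 = 1.5
x=50: ŷ = 0.9·50 = 45; e = 42.5 − 45 = -2.5
x=55: ŷ = 0.9·55 = 49.5; e = 49 − 49.5 = -0.5
Largest |e| is 2.5 at x = 50, residual -2.5.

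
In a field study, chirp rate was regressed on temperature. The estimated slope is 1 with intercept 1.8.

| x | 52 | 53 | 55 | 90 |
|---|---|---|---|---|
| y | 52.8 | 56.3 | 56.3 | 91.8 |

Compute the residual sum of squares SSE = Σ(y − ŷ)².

SSE = 3.5

x=52: ŷ = 1.8 + 52 = 53.8; e = 52.8 − 53.8 = -1
x=53: ŷ = 1.8 + 53 = 54.8; e = 56.3 − 54.8 = 1.5
x=55: ŷ = 1.8 + 55 = 56.8; e = 56.3 − 56.8 = -0.5
x=90: ŷ = 1.8 + 90 = 91.8; e = 91.8 − 91.8 = 0
SSE = 1 + 2.25 + 0.25 + 0 = 3.5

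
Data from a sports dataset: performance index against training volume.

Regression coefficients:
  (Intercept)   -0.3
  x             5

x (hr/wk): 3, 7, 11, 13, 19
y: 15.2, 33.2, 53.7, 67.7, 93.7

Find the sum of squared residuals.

SSE = 13.5

x=3: ŷ = -0.3 + 5·3 = 14.7; e = 15.2 − 14.7 = 0.5
x=7: ŷ = -0.3 + 5·7 = 34.7; e = 33.2 − 34.7 = -1.5
x=11: ŷ = -0.3 + 5·11 = 54.7; e = 53.7 − 54.7 = -1
x=13: ŷ = -0.3 + 5·13 = 64.7; e = 67.7 − 64.7 = 3
x=19: ŷ = -0.3 + 5·19 = 94.7; e = 93.7 − 94.7 = -1
SSE = 0.25 + 2.25 + 1 + 9 + 1 = 13.5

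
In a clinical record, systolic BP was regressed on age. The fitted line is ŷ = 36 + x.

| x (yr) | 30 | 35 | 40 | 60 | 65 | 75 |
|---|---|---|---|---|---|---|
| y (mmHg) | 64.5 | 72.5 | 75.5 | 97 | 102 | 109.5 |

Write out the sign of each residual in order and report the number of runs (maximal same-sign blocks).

5 runs

x=30: ŷ = 36 + 30 = 66; e = 64.5 − 66 = -1.5
x=35: ŷ = 36 + 35 = 71; e = 72.5 − 71 = 1.5
x=40: ŷ = 36 + 40 = 76; e = 75.5 − 76 = -0.5
x=60: ŷ = 36 + 60 = 96; e = 97 − 96 = 1
x=65: ŷ = 36 + 65 = 101; e = 102 − 101 = 1
x=75: ŷ = 36 + 75 = 111; e = 109.5 − 111 = -1.5
Signs: − + − + + −
Runs: −×1, +×1, −×1, +×2, −×1 → 5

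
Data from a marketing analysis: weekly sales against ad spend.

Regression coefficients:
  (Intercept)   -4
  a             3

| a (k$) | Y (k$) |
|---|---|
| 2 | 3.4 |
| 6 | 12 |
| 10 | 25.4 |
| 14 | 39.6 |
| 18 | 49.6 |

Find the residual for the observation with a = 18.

r = -0.4

ŷ = -4 + 3·18 = 50
r = 49.6 − 50 = -0.4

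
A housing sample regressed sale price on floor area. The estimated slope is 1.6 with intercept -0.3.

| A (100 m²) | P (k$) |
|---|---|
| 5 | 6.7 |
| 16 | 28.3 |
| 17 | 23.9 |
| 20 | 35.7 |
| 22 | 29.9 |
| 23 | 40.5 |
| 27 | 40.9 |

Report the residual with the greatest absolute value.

e = -5

A=5: P̂ = -0.3 + 1.6·5 = 7.7; e = 6.7 − 7.7 = -1
A=16: P̂ = -0.3 + 1.6·16 = 25.3; e = 28.3 − 25.3 = 3
A=17: P̂ = -0.3 + 1.6·17 = 26.9; e = 23.9 − 26.9 = -3
A=20: P̂ = -0.3 + 1.6·20 = 31.7; e = 35.7 − 31.7 = 4
A=22: P̂ = -0.3 + 1.6·22 = 34.9; e = 29.9 − 34.9 = -5
A=23: P̂ = -0.3 + 1.6·23 = 36.5; e = 40.5 − 36.5 = 4
A=27: P̂ = -0.3 + 1.6·27 = 42.9; e = 40.9 − 42.9 = -2
Largest |e| is 5 at A = 22, residual -5.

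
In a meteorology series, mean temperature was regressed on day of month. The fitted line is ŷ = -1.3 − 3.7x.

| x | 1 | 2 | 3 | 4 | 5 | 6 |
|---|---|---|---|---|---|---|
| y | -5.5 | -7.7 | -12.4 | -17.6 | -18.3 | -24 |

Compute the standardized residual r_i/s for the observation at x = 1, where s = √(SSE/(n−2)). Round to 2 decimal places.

-0.41

x=1: ŷ = -1.3 − 3.7·1 = -5; r = -5.5 − (-5) = -0.5
x=2: ŷ = -1.3 − 3.7·2 = -8.7; r = -7.7 − (-8.7) = 1
x=3: ŷ = -1.3 − 3.7·3 = -12.4; r = -12.4 − (-12.4) = 0
x=4: ŷ = -1.3 − 3.7·4 = -16.1; r = -17.6 − (-16.1) = -1.5
x=5: ŷ = -1.3 − 3.7·5 = -19.8; r = -18.3 − (-19.8) = 1.5
x=6: ŷ = -1.3 − 3.7·6 = -23.5; r = -24 − (-23.5) = -0.5
SSE = 0.25 + 1 + 0 + 2.25 + 2.25 + 0.25 = 6
s = √(6/4) = 1.22474
r/s = -0.5 / 1.22474 = -0.41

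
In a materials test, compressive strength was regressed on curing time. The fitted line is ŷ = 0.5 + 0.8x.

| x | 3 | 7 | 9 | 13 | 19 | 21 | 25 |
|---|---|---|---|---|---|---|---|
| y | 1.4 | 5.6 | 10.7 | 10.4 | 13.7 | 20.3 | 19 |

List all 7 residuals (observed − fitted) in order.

x=3: ŷ = 0.5 + 0.8·3 = 2.9; r = 1.4 − 2.9 = -1.5
x=7: ŷ = 0.5 + 0.8·7 = 6.1; r = 5.6 − 6.1 = -0.5
x=9: ŷ = 0.5 + 0.8·9 = 7.7; r = 10.7 − 7.7 = 3
x=13: ŷ = 0.5 + 0.8·13 = 10.9; r = 10.4 − 10.9 = -0.5
x=19: ŷ = 0.5 + 0.8·19 = 15.7; r = 13.7 − 15.7 = -2
x=21: ŷ = 0.5 + 0.8·21 = 17.3; r = 20.3 − 17.3 = 3
x=25: ŷ = 0.5 + 0.8·25 = 20.5; r = 19 − 20.5 = -1.5

-1.5, -0.5, 3, -0.5, -2, 3, -1.5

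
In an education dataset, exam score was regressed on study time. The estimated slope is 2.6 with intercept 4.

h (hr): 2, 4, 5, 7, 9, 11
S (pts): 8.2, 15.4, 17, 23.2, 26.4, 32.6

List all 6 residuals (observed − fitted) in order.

h=2: Ŝ = 4 + 2.6·2 = 9.2; e = 8.2 − 9.2 = -1
h=4: Ŝ = 4 + 2.6·4 = 14.4; e = 15.4 − 14.4 = 1
h=5: Ŝ = 4 + 2.6·5 = 17; e = 17 − 17 = 0
h=7: Ŝ = 4 + 2.6·7 = 22.2; e = 23.2 − 22.2 = 1
h=9: Ŝ = 4 + 2.6·9 = 27.4; e = 26.4 − 27.4 = -1
h=11: Ŝ = 4 + 2.6·11 = 32.6; e = 32.6 − 32.6 = 0

-1, 1, 0, 1, -1, 0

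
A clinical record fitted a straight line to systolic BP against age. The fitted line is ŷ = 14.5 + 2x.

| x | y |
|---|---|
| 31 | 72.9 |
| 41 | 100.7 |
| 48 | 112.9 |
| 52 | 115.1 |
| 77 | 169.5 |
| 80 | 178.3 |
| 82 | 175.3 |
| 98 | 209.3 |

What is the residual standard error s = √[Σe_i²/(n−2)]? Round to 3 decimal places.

x=31: ŷ = 14.5 + 2·31 = 76.5; e = 72.9 − 76.5 = -3.6
x=41: ŷ = 14.5 + 2·41 = 96.5; e = 100.7 − 96.5 = 4.2
x=48: ŷ = 14.5 + 2·48 = 110.5; e = 112.9 − 110.5 = 2.4
x=52: ŷ = 14.5 + 2·52 = 118.5; e = 115.1 − 118.5 = -3.4
x=77: ŷ = 14.5 + 2·77 = 168.5; e = 169.5 − 168.5 = 1
x=80: ŷ = 14.5 + 2·80 = 174.5; e = 178.3 − 174.5 = 3.8
x=82: ŷ = 14.5 + 2·82 = 178.5; e = 175.3 − 178.5 = -3.2
x=98: ŷ = 14.5 + 2·98 = 210.5; e = 209.3 − 210.5 = -1.2
SSE = 12.96 + 17.64 + 5.76 + 11.56 + 1 + 14.44 + 10.24 + 1.44 = 75.04
s = √(75.04/6) = √12.5067 ≈ 3.536

s = 3.536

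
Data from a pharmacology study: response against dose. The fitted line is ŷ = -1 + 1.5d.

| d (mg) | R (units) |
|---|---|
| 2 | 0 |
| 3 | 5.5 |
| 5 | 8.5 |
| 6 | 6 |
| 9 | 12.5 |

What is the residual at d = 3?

ŷ = -1 + 1.5·3 = 3.5
e = 5.5 − 3.5 = 2

e = 2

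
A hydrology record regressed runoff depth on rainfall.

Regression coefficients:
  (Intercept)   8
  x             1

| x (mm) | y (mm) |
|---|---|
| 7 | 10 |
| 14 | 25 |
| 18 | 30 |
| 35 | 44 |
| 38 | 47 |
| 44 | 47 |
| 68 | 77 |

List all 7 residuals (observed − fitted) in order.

-5, 3, 4, 1, 1, -5, 1

x=7: ŷ = 8 + 7 = 15; e = 10 − 15 = -5
x=14: ŷ = 8 + 14 = 22; e = 25 − 22 = 3
x=18: ŷ = 8 + 18 = 26; e = 30 − 26 = 4
x=35: ŷ = 8 + 35 = 43; e = 44 − 43 = 1
x=38: ŷ = 8 + 38 = 46; e = 47 − 46 = 1
x=44: ŷ = 8 + 44 = 52; e = 47 − 52 = -5
x=68: ŷ = 8 + 68 = 76; e = 77 − 76 = 1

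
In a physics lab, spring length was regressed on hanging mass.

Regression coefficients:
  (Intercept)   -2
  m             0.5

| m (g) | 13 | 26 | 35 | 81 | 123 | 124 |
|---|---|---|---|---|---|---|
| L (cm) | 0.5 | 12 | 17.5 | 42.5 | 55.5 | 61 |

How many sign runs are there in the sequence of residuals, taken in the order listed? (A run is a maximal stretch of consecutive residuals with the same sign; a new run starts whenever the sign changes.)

m=13: ŷ = -2 + 0.5·13 = 4.5; e = 0.5 − 4.5 = -4
m=26: ŷ = -2 + 0.5·26 = 11; e = 12 − 11 = 1
m=35: ŷ = -2 + 0.5·35 = 15.5; e = 17.5 − 15.5 = 2
m=81: ŷ = -2 + 0.5·81 = 38.5; e = 42.5 − 38.5 = 4
m=123: ŷ = -2 + 0.5·123 = 59.5; e = 55.5 − 59.5 = -4
m=124: ŷ = -2 + 0.5·124 = 60; e = 61 − 60 = 1
Signs: − + + + − +
Runs: −×1, +×3, −×1, +×1 → 4

4 runs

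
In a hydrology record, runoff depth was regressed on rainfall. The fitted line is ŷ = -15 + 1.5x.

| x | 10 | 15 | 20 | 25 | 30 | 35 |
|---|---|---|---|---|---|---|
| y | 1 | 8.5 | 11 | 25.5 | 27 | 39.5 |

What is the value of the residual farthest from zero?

x=10: ŷ = -15 + 1.5·10 = 0; e = 1 − 0 = 1
x=15: ŷ = -15 + 1.5·15 = 7.5; e = 8.5 − 7.5 = 1
x=20: ŷ = -15 + 1.5·20 = 15; e = 11 − 15 = -4
x=25: ŷ = -15 + 1.5·25 = 22.5; e = 25.5 − 22.5 = 3
x=30: ŷ = -15 + 1.5·30 = 30; e = 27 − 30 = -3
x=35: ŷ = -15 + 1.5·35 = 37.5; e = 39.5 − 37.5 = 2
Largest |e| is 4 at x = 20, residual -4.

e = -4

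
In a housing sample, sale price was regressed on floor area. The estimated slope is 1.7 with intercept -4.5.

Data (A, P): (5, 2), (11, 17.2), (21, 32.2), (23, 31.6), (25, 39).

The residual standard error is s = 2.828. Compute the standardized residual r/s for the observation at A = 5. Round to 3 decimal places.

-0.707

P̂ = -4.5 + 1.7·5 = 4
r = 2 − 4 = -2
r/s = -2 / 2.828 = -0.707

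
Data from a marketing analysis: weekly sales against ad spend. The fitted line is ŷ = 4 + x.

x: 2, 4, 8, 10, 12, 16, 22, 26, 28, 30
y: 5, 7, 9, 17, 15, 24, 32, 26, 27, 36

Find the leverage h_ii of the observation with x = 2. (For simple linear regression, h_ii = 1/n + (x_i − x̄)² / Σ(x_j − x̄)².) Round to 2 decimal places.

h = 0.30

x̄ = (2 + 4 + 8 + 10 + 12 + 16 + 22 + 26 + 28 + 30)/10 = 15.8
Σ(x − x̄)² = 190.44 + 139.24 + 60.84 + 33.64 + 14.44 + 0.04 + 38.44 + 104.04 + 148.84 + 201.64 = 931.6
h = 1/10 + (-13.8)²/931.6 = 0.1 + 0.204422 = 0.30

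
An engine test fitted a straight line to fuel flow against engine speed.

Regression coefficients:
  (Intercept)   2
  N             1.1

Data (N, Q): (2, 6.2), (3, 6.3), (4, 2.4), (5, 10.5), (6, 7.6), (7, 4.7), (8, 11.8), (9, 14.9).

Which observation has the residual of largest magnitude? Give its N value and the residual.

N = 7, e = -5

N=2: Q̂ = 2 + 1.1·2 = 4.2; e = 6.2 − 4.2 = 2
N=3: Q̂ = 2 + 1.1·3 = 5.3; e = 6.3 − 5.3 = 1
N=4: Q̂ = 2 + 1.1·4 = 6.4; e = 2.4 − 6.4 = -4
N=5: Q̂ = 2 + 1.1·5 = 7.5; e = 10.5 − 7.5 = 3
N=6: Q̂ = 2 + 1.1·6 = 8.6; e = 7.6 − 8.6 = -1
N=7: Q̂ = 2 + 1.1·7 = 9.7; e = 4.7 − 9.7 = -5
N=8: Q̂ = 2 + 1.1·8 = 10.8; e = 11.8 − 10.8 = 1
N=9: Q̂ = 2 + 1.1·9 = 11.9; e = 14.9 − 11.9 = 3
Largest |e| is 5 at N = 7, residual -5.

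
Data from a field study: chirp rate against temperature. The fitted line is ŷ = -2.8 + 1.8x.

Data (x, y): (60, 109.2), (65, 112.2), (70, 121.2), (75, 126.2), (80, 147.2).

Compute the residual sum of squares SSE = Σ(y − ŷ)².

SSE = 96

x=60: ŷ = -2.8 + 1.8·60 = 105.2; e = 109.2 − 105.2 = 4
x=65: ŷ = -2.8 + 1.8·65 = 114.2; e = 112.2 − 114.2 = -2
x=70: ŷ = -2.8 + 1.8·70 = 123.2; e = 121.2 − 123.2 = -2
x=75: ŷ = -2.8 + 1.8·75 = 132.2; e = 126.2 − 132.2 = -6
x=80: ŷ = -2.8 + 1.8·80 = 141.2; e = 147.2 − 141.2 = 6
SSE = 16 + 4 + 4 + 36 + 36 = 96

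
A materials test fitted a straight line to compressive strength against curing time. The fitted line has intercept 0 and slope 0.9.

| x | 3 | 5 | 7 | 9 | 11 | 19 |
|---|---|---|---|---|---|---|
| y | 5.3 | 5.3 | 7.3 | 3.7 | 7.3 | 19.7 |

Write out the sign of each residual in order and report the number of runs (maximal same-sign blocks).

3 runs

x=3: ŷ = 0.9·3 = 2.7; r = 5.3 − 2.7 = 2.6
x=5: ŷ = 0.9·5 = 4.5; r = 5.3 − 4.5 = 0.8
x=7: ŷ = 0.9·7 = 6.3; r = 7.3 − 6.3 = 1
x=9: ŷ = 0.9·9 = 8.1; r = 3.7 − 8.1 = -4.4
x=11: ŷ = 0.9·11 = 9.9; r = 7.3 − 9.9 = -2.6
x=19: ŷ = 0.9·19 = 17.1; r = 19.7 − 17.1 = 2.6
Signs: + + + − − +
Runs: +×3, −×2, +×1 → 3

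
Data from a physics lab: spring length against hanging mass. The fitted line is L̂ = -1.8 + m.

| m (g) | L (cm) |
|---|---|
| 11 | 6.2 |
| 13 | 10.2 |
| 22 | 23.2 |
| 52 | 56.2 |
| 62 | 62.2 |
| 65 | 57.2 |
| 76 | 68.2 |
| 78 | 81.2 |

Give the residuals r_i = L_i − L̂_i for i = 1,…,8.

m=11: L̂ = -1.8 + 11 = 9.2; r = 6.2 − 9.2 = -3
m=13: L̂ = -1.8 + 13 = 11.2; r = 10.2 − 11.2 = -1
m=22: L̂ = -1.8 + 22 = 20.2; r = 23.2 − 20.2 = 3
m=52: L̂ = -1.8 + 52 = 50.2; r = 56.2 − 50.2 = 6
m=62: L̂ = -1.8 + 62 = 60.2; r = 62.2 − 60.2 = 2
m=65: L̂ = -1.8 + 65 = 63.2; r = 57.2 − 63.2 = -6
m=76: L̂ = -1.8 + 76 = 74.2; r = 68.2 − 74.2 = -6
m=78: L̂ = -1.8 + 78 = 76.2; r = 81.2 − 76.2 = 5

-3, -1, 3, 6, 2, -6, -6, 5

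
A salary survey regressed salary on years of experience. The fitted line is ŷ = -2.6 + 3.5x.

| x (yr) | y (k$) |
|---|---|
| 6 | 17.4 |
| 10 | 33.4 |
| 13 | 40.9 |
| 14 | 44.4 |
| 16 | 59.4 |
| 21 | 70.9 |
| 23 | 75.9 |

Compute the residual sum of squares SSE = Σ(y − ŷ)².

x=6: ŷ = -2.6 + 3.5·6 = 18.4; e = 17.4 − 18.4 = -1
x=10: ŷ = -2.6 + 3.5·10 = 32.4; e = 33.4 − 32.4 = 1
x=13: ŷ = -2.6 + 3.5·13 = 42.9; e = 40.9 − 42.9 = -2
x=14: ŷ = -2.6 + 3.5·14 = 46.4; e = 44.4 − 46.4 = -2
x=16: ŷ = -2.6 + 3.5·16 = 53.4; e = 59.4 − 53.4 = 6
x=21: ŷ = -2.6 + 3.5·21 = 70.9; e = 70.9 − 70.9 = 0
x=23: ŷ = -2.6 + 3.5·23 = 77.9; e = 75.9 − 77.9 = -2
SSE = 1 + 1 + 4 + 4 + 36 + 0 + 4 = 50

SSE = 50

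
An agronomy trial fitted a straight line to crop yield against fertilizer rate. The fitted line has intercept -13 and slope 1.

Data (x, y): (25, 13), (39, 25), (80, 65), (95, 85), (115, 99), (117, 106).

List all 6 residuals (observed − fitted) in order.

x=25: ŷ = -13 + 25 = 12; r = 13 − 12 = 1
x=39: ŷ = -13 + 39 = 26; r = 25 − 26 = -1
x=80: ŷ = -13 + 80 = 67; r = 65 − 67 = -2
x=95: ŷ = -13 + 95 = 82; r = 85 − 82 = 3
x=115: ŷ = -13 + 115 = 102; r = 99 − 102 = -3
x=117: ŷ = -13 + 117 = 104; r = 106 − 104 = 2

1, -1, -2, 3, -3, 2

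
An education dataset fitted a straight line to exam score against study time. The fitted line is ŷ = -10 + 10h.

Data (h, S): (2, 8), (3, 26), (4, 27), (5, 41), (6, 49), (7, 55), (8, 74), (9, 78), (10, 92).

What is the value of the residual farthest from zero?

r = 6

h=2: ŷ = -10 + 10·2 = 10; r = 8 − 10 = -2
h=3: ŷ = -10 + 10·3 = 20; r = 26 − 20 = 6
h=4: ŷ = -10 + 10·4 = 30; r = 27 − 30 = -3
h=5: ŷ = -10 + 10·5 = 40; r = 41 − 40 = 1
h=6: ŷ = -10 + 10·6 = 50; r = 49 − 50 = -1
h=7: ŷ = -10 + 10·7 = 60; r = 55 − 60 = -5
h=8: ŷ = -10 + 10·8 = 70; r = 74 − 70 = 4
h=9: ŷ = -10 + 10·9 = 80; r = 78 − 80 = -2
h=10: ŷ = -10 + 10·10 = 90; r = 92 − 90 = 2
Largest |r| is 6 at h = 3, residual 6.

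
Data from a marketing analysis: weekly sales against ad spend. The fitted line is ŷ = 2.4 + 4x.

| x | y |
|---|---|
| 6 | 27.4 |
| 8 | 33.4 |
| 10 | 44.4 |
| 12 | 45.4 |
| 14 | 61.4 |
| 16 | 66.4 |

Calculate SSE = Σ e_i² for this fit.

SSE = 40

x=6: ŷ = 2.4 + 4·6 = 26.4; e = 27.4 − 26.4 = 1
x=8: ŷ = 2.4 + 4·8 = 34.4; e = 33.4 − 34.4 = -1
x=10: ŷ = 2.4 + 4·10 = 42.4; e = 44.4 − 42.4 = 2
x=12: ŷ = 2.4 + 4·12 = 50.4; e = 45.4 − 50.4 = -5
x=14: ŷ = 2.4 + 4·14 = 58.4; e = 61.4 − 58.4 = 3
x=16: ŷ = 2.4 + 4·16 = 66.4; e = 66.4 − 66.4 = 0
SSE = 1 + 1 + 4 + 25 + 9 + 0 = 40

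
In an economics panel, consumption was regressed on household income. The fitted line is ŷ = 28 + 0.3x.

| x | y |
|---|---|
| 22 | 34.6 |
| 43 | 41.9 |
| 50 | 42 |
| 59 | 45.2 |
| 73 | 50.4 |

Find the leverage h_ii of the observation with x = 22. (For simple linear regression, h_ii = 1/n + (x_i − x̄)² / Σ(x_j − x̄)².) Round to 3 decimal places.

x̄ = (22 + 43 + 50 + 59 + 73)/5 = 49.4
Σ(x − x̄)² = 750.76 + 40.96 + 0.36 + 92.16 + 556.96 = 1441.2
h = 1/5 + (-27.4)²/1441.2 = 0.2 + 0.520927 = 0.721

h = 0.721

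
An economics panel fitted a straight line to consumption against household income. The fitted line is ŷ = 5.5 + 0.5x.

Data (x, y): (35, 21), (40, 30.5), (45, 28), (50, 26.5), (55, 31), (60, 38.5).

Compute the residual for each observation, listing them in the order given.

-2, 5, 0, -4, -2, 3

x=35: ŷ = 5.5 + 0.5·35 = 23; r = 21 − 23 = -2
x=40: ŷ = 5.5 + 0.5·40 = 25.5; r = 30.5 − 25.5 = 5
x=45: ŷ = 5.5 + 0.5·45 = 28; r = 28 − 28 = 0
x=50: ŷ = 5.5 + 0.5·50 = 30.5; r = 26.5 − 30.5 = -4
x=55: ŷ = 5.5 + 0.5·55 = 33; r = 31 − 33 = -2
x=60: ŷ = 5.5 + 0.5·60 = 35.5; r = 38.5 − 35.5 = 3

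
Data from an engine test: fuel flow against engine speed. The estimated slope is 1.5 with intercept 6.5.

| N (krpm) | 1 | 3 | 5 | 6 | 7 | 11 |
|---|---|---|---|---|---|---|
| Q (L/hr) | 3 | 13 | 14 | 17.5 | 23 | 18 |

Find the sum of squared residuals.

N=1: Q̂ = 6.5 + 1.5·1 = 8; e = 3 − 8 = -5
N=3: Q̂ = 6.5 + 1.5·3 = 11; e = 13 − 11 = 2
N=5: Q̂ = 6.5 + 1.5·5 = 14; e = 14 − 14 = 0
N=6: Q̂ = 6.5 + 1.5·6 = 15.5; e = 17.5 − 15.5 = 2
N=7: Q̂ = 6.5 + 1.5·7 = 17; e = 23 − 17 = 6
N=11: Q̂ = 6.5 + 1.5·11 = 23; e = 18 − 23 = -5
SSE = 25 + 4 + 0 + 4 + 36 + 25 = 94

SSE = 94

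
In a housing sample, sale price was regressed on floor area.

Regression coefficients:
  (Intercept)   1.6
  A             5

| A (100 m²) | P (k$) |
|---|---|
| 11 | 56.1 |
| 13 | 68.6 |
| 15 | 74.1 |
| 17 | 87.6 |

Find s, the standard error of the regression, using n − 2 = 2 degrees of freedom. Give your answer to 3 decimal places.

s = 2.398

A=11: ŷ = 1.6 + 5·11 = 56.6; r = 56.1 − 56.6 = -0.5
A=13: ŷ = 1.6 + 5·13 = 66.6; r = 68.6 − 66.6 = 2
A=15: ŷ = 1.6 + 5·15 = 76.6; r = 74.1 − 76.6 = -2.5
A=17: ŷ = 1.6 + 5·17 = 86.6; r = 87.6 − 86.6 = 1
SSE = 0.25 + 4 + 6.25 + 1 = 11.5
s = √(11.5/2) = √5.75 ≈ 2.398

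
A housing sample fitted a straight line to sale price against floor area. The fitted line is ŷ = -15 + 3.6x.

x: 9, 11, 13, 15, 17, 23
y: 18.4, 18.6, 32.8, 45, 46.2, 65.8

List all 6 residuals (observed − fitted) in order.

x=9: ŷ = -15 + 3.6·9 = 17.4; e = 18.4 − 17.4 = 1
x=11: ŷ = -15 + 3.6·11 = 24.6; e = 18.6 − 24.6 = -6
x=13: ŷ = -15 + 3.6·13 = 31.8; e = 32.8 − 31.8 = 1
x=15: ŷ = -15 + 3.6·15 = 39; e = 45 − 39 = 6
x=17: ŷ = -15 + 3.6·17 = 46.2; e = 46.2 − 46.2 = 0
x=23: ŷ = -15 + 3.6·23 = 67.8; e = 65.8 − 67.8 = -2

1, -6, 1, 6, 0, -2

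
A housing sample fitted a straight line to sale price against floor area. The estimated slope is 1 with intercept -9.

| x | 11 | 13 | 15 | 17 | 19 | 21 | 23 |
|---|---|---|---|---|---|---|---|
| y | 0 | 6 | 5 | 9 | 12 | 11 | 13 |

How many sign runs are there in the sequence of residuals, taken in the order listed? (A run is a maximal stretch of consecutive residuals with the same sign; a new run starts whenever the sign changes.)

5 runs

x=11: ŷ = -9 + 11 = 2; r = 0 − 2 = -2
x=13: ŷ = -9 + 13 = 4; r = 6 − 4 = 2
x=15: ŷ = -9 + 15 = 6; r = 5 − 6 = -1
x=17: ŷ = -9 + 17 = 8; r = 9 − 8 = 1
x=19: ŷ = -9 + 19 = 10; r = 12 − 10 = 2
x=21: ŷ = -9 + 21 = 12; r = 11 − 12 = -1
x=23: ŷ = -9 + 23 = 14; r = 13 − 14 = -1
Signs: − + − + + − −
Runs: −×1, +×1, −×1, +×2, −×2 → 5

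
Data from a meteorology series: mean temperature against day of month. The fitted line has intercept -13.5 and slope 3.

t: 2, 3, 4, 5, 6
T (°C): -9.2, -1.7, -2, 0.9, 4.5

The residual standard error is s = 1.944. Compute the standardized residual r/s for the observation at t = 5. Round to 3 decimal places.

ŷ = -13.5 + 3·5 = 1.5
r = 0.9 − 1.5 = -0.6
r/s = -0.6 / 1.944 = -0.309

-0.309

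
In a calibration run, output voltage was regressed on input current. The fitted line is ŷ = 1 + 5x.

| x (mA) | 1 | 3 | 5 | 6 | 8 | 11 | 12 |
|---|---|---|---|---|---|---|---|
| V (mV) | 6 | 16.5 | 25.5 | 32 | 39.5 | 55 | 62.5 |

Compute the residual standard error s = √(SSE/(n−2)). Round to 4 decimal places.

s = 1.1832

x=1: ŷ = 1 + 5·1 = 6; r = 6 − 6 = 0
x=3: ŷ = 1 + 5·3 = 16; r = 16.5 − 16 = 0.5
x=5: ŷ = 1 + 5·5 = 26; r = 25.5 − 26 = -0.5
x=6: ŷ = 1 + 5·6 = 31; r = 32 − 31 = 1
x=8: ŷ = 1 + 5·8 = 41; r = 39.5 − 41 = -1.5
x=11: ŷ = 1 + 5·11 = 56; r = 55 − 56 = -1
x=12: ŷ = 1 + 5·12 = 61; r = 62.5 − 61 = 1.5
SSE = 0 + 0.25 + 0.25 + 1 + 2.25 + 1 + 2.25 = 7
s = √(7/5) = √1.4 ≈ 1.1832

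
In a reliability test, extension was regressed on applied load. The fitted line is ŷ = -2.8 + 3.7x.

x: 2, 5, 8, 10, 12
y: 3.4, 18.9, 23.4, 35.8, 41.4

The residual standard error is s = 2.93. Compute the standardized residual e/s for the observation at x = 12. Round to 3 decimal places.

-0.068

ŷ = -2.8 + 3.7·12 = 41.6
e = 41.4 − 41.6 = -0.2
e/s = -0.2 / 2.93 = -0.068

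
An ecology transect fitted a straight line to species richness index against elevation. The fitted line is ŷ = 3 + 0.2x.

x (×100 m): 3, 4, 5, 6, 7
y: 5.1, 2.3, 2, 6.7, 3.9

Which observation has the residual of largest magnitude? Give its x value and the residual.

x=3: ŷ = 3 + 0.2·3 = 3.6; e = 5.1 − 3.6 = 1.5
x=4: ŷ = 3 + 0.2·4 = 3.8; e = 2.3 − 3.8 = -1.5
x=5: ŷ = 3 + 0.2·5 = 4; e = 2 − 4 = -2
x=6: ŷ = 3 + 0.2·6 = 4.2; e = 6.7 − 4.2 = 2.5
x=7: ŷ = 3 + 0.2·7 = 4.4; e = 3.9 − 4.4 = -0.5
Largest |e| is 2.5 at x = 6, residual 2.5.

x = 6, e = 2.5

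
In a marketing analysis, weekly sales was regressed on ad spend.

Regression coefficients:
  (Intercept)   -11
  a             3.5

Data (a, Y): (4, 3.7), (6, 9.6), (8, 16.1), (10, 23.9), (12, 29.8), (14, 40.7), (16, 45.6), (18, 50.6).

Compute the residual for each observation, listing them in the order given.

a=4: Ŷ = -11 + 3.5·4 = 3; e = 3.7 − 3 = 0.7
a=6: Ŷ = -11 + 3.5·6 = 10; e = 9.6 − 10 = -0.4
a=8: Ŷ = -11 + 3.5·8 = 17; e = 16.1 − 17 = -0.9
a=10: Ŷ = -11 + 3.5·10 = 24; e = 23.9 − 24 = -0.1
a=12: Ŷ = -11 + 3.5·12 = 31; e = 29.8 − 31 = -1.2
a=14: Ŷ = -11 + 3.5·14 = 38; e = 40.7 − 38 = 2.7
a=16: Ŷ = -11 + 3.5·16 = 45; e = 45.6 − 45 = 0.6
a=18: Ŷ = -11 + 3.5·18 = 52; e = 50.6 − 52 = -1.4

0.7, -0.4, -0.9, -0.1, -1.2, 2.7, 0.6, -1.4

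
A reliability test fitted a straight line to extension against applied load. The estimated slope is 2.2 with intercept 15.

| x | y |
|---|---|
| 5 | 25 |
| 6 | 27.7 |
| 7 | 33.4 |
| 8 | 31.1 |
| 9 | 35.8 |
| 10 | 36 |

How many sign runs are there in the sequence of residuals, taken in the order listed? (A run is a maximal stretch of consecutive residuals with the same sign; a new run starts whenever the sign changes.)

x=5: ŷ = 15 + 2.2·5 = 26; r = 25 − 26 = -1
x=6: ŷ = 15 + 2.2·6 = 28.2; r = 27.7 − 28.2 = -0.5
x=7: ŷ = 15 + 2.2·7 = 30.4; r = 33.4 − 30.4 = 3
x=8: ŷ = 15 + 2.2·8 = 32.6; r = 31.1 − 32.6 = -1.5
x=9: ŷ = 15 + 2.2·9 = 34.8; r = 35.8 − 34.8 = 1
x=10: ŷ = 15 + 2.2·10 = 37; r = 36 − 37 = -1
Signs: − − + − + −
Runs: −×2, +×1, −×1, +×1, −×1 → 5

5 runs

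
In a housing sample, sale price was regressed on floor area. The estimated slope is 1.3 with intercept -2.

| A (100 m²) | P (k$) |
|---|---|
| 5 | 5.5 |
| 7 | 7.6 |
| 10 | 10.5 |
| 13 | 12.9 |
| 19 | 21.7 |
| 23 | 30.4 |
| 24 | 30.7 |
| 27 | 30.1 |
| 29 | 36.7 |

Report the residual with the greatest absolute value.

A=5: P̂ = -2 + 1.3·5 = 4.5; e = 5.5 − 4.5 = 1
A=7: P̂ = -2 + 1.3·7 = 7.1; e = 7.6 − 7.1 = 0.5
A=10: P̂ = -2 + 1.3·10 = 11; e = 10.5 − 11 = -0.5
A=13: P̂ = -2 + 1.3·13 = 14.9; e = 12.9 − 14.9 = -2
A=19: P̂ = -2 + 1.3·19 = 22.7; e = 21.7 − 22.7 = -1
A=23: P̂ = -2 + 1.3·23 = 27.9; e = 30.4 − 27.9 = 2.5
A=24: P̂ = -2 + 1.3·24 = 29.2; e = 30.7 − 29.2 = 1.5
A=27: P̂ = -2 + 1.3·27 = 33.1; e = 30.1 − 33.1 = -3
A=29: P̂ = -2 + 1.3·29 = 35.7; e = 36.7 − 35.7 = 1
Largest |e| is 3 at A = 27, residual -3.

e = -3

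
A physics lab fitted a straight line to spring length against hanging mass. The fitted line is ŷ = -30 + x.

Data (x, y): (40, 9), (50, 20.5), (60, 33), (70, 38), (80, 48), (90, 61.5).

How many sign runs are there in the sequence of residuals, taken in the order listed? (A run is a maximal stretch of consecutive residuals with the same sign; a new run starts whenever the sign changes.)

x=40: ŷ = -30 + 40 = 10; e = 9 − 10 = -1
x=50: ŷ = -30 + 50 = 20; e = 20.5 − 20 = 0.5
x=60: ŷ = -30 + 60 = 30; e = 33 − 30 = 3
x=70: ŷ = -30 + 70 = 40; e = 38 − 40 = -2
x=80: ŷ = -30 + 80 = 50; e = 48 − 50 = -2
x=90: ŷ = -30 + 90 = 60; e = 61.5 − 60 = 1.5
Signs: − + + − − +
Runs: −×1, +×2, −×2, +×1 → 4

4 runs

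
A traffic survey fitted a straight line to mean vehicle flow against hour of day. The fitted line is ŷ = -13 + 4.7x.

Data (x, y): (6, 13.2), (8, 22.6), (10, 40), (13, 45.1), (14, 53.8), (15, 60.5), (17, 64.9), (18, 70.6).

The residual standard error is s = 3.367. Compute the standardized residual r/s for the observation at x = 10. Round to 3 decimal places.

1.782

ŷ = -13 + 4.7·10 = 34
r = 40 − 34 = 6
r/s = 6 / 3.367 = 1.782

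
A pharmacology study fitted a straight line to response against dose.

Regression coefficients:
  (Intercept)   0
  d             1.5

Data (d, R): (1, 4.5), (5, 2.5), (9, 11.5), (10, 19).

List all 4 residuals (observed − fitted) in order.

d=1: ŷ = 1.5·1 = 1.5; e = 4.5 − 1.5 = 3
d=5: ŷ = 1.5·5 = 7.5; e = 2.5 − 7.5 = -5
d=9: ŷ = 1.5·9 = 13.5; e = 11.5 − 13.5 = -2
d=10: ŷ = 1.5·10 = 15; e = 19 − 15 = 4

3, -5, -2, 4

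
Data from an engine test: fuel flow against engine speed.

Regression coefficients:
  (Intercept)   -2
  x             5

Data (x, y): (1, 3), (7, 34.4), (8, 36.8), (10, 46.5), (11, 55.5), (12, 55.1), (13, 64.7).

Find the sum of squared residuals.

SSE = 23.2

x=1: ŷ = -2 + 5·1 = 3; r = 3 − 3 = 0
x=7: ŷ = -2 + 5·7 = 33; r = 34.4 − 33 = 1.4
x=8: ŷ = -2 + 5·8 = 38; r = 36.8 − 38 = -1.2
x=10: ŷ = -2 + 5·10 = 48; r = 46.5 − 48 = -1.5
x=11: ŷ = -2 + 5·11 = 53; r = 55.5 − 53 = 2.5
x=12: ŷ = -2 + 5·12 = 58; r = 55.1 − 58 = -2.9
x=13: ŷ = -2 + 5·13 = 63; r = 64.7 − 63 = 1.7
SSE = 0 + 1.96 + 1.44 + 2.25 + 6.25 + 8.41 + 2.89 = 23.2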